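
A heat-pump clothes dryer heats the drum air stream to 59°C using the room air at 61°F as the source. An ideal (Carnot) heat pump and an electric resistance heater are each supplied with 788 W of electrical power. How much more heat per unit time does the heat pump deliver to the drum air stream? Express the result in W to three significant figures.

5310 W

In absolute terms T_C = 289.26 K and T_H = 332.15 K, so ΔT = 42.89 K.
COP_Carnot = T_H/ΔT = 332.15/42.89 = 7.744.
The heat pump delivers Q̇_H = COP × Ẇ = 6103 W; the resistance heater delivers Ẇ = 788.0 W.
Extra = (COP − 1)·Ẇ = 5315 W.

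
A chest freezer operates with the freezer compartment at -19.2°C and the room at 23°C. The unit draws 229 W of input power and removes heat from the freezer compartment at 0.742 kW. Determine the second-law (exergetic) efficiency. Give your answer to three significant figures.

Converting, Q̇_C = 0.7420 kW = 742.0 W, so COP_actual = Q̇_C/Ẇ = 742.0/229.0 = 3.240.
In absolute terms T_C = 253.95 K and T_H = 296.15 K, so ΔT = 42.20 K.
COP_Carnot = T_C/ΔT = 253.95/42.20 = 6.018.
η_II = COP_actual/COP_Carnot = 3.240/6.018 = 0.5384.

0.538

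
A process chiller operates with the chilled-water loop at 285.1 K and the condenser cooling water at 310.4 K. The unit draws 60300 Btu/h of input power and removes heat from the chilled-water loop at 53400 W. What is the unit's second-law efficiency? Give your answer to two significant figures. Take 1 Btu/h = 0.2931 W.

0.27

Converting, Q̇_C = 53400 W = 182200 Btu/h, so COP_actual = Q̇_C/Ẇ = 182200/60300 = 3.021.
The reservoir spacing is ΔT = 310.4 − 285.1 = 25.30 K.
COP_Carnot = T_C/ΔT = 285.10/25.30 = 11.27.
η_II = COP_actual/COP_Carnot = 3.021/11.27 = 0.2681.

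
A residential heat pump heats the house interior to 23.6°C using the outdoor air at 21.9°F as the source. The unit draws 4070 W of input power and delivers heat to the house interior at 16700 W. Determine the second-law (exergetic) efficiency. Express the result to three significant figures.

COP_actual = Q̇_H/Ẇ = 16700/4070 = 4.103.
In absolute terms T_C = 267.54 K and T_H = 296.75 K, so ΔT = 29.21 K.
COP_Carnot = T_H/ΔT = 296.75/29.21 = 10.16.
η_II = COP_actual/COP_Carnot = 4.103/10.16 = 0.4039.

0.404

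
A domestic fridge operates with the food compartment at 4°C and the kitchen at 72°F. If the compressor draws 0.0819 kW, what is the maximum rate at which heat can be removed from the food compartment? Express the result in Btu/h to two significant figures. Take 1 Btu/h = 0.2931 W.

In absolute terms T_C = 277.15 K and T_H = 295.37 K, so ΔT = 18.22 K.
COP_Carnot = T_C/ΔT = 277.15/18.22 = 15.21.
Q̇_max = COP_Carnot × Ẇ = 15.21 × 0.08190 kW = 1.246 kW = 4250 Btu/h.

4200 Btu/h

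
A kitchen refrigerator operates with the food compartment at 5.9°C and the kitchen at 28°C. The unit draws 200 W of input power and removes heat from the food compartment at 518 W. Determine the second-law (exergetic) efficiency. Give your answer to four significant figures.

COP_actual = Q̇_C/Ẇ = 518.0/200.0 = 2.590.
In absolute terms T_C = 279.05 K and T_H = 301.15 K, so ΔT = 22.10 K.
COP_Carnot = T_C/ΔT = 279.05/22.10 = 12.63.
η_II = COP_actual/COP_Carnot = 2.590/12.63 = 0.2051.

0.2051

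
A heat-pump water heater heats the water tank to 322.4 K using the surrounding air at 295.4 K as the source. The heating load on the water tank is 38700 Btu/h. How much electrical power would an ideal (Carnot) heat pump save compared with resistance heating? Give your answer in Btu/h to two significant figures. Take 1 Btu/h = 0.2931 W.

The reservoir spacing is ΔT = 322.4 − 295.4 = 27.00 K.
COP_Carnot = T_H/ΔT = 322.40/27.00 = 11.94.
Resistance heating needs Ẇ_res = Q̇_H = 38700 Btu/h; the reversible heat pump needs only Ẇ_hp = Q̇_H/COP = 3241 Btu/h.
Saving = 38700 − 3241 = 35460 Btu/h.

35000 Btu/h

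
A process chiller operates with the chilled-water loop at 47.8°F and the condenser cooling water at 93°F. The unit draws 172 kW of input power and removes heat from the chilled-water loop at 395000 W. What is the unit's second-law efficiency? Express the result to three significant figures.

Converting, Q̇_C = 395000 W = 395.0 kW, so COP_actual = Q̇_C/Ẇ = 395.0/172.0 = 2.297.
In absolute terms T_C = 281.93 K and T_H = 307.04 K, so ΔT = 25.11 K.
COP_Carnot = T_C/ΔT = 281.93/25.11 = 11.23.
η_II = COP_actual/COP_Carnot = 2.297/11.23 = 0.2045.

0.205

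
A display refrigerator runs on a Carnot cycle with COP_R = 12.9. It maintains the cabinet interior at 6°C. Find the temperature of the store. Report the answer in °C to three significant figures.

COP_R = T_C/(T_H − T_C) gives T_H − T_C = T_C/COP.
With T_C = 279.15 K, T_H = 279.15 × (1 + 1/12.9) = 300.79 K.
Converting, 300.79 K = 27.64°C.

27.6 °C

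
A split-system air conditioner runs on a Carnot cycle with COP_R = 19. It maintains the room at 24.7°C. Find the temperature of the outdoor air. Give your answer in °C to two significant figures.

COP_R = T_C/(T_H − T_C) gives T_H − T_C = T_C/COP.
With T_C = 297.85 K, T_H = 297.85 × (1 + 1/19) = 313.53 K.
Converting, 313.53 K = 40.38°C.

40 °C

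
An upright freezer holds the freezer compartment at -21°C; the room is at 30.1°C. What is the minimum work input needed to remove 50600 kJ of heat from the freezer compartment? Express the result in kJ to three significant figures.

10300 kJ

In absolute terms T_C = 252.15 K and T_H = 303.25 K, so ΔT = 51.10 K.
The reversible limit is COP_R = T_C/ΔT = 4.934, so W_min = Q_C/COP = Q_C·ΔT/T_C.
W_min = 50600 × 51.10/252.15 = 10250 kJ.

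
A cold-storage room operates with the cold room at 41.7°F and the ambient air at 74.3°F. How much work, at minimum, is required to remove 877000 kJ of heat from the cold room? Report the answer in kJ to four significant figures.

57020 kJ

In absolute terms T_C = 278.54 K and T_H = 296.65 K, so ΔT = 18.11 K.
The reversible limit is COP_R = T_C/ΔT = 15.38, so W_min = Q_C/COP = Q_C·ΔT/T_C.
W_min = 877000 × 18.11/278.54 = 57020 kJ.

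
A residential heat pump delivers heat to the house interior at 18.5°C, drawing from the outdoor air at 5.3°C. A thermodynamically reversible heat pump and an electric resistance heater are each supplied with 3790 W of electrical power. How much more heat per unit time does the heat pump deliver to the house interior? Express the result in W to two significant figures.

In absolute terms T_C = 278.45 K and T_H = 291.65 K, so ΔT = 13.20 K.
COP_Carnot = T_H/ΔT = 291.65/13.20 = 22.09.
The heat pump delivers Q̇_H = COP × Ẇ = 83740 W; the resistance heater delivers Ẇ = 3790 W.
Extra = (COP − 1)·Ẇ = 79950 W.

80000 W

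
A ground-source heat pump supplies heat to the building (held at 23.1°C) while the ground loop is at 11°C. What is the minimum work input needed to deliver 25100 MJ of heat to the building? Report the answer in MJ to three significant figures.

1030 MJ

In absolute terms T_C = 284.15 K and T_H = 296.25 K, so ΔT = 12.10 K.
The reversible limit is COP_HP = T_H/ΔT = 24.48, so W_min = Q_H/COP = Q_H·ΔT/T_H.
W_min = 25100 × 12.10/296.25 = 1025 MJ.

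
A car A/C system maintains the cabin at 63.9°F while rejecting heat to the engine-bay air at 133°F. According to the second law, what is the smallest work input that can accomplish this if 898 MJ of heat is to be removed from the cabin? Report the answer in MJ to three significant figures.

In absolute terms T_C = 290.87 K and T_H = 329.26 K, so ΔT = 38.39 K.
The reversible limit is COP_R = T_C/ΔT = 7.577, so W_min = Q_C/COP = Q_C·ΔT/T_C.
W_min = 898.0 × 38.39/290.87 = 118.5 MJ.

119 MJ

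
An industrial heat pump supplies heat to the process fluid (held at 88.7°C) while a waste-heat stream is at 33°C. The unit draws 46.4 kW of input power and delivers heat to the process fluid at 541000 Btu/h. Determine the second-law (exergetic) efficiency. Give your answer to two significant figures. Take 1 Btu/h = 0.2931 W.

Converting, Q̇_H = 541000 Btu/h = 158.6 kW, so COP_actual = Q̇_H/Ẇ = 158.6/46.40 = 3.417.
In absolute terms T_C = 306.15 K and T_H = 361.85 K, so ΔT = 55.70 K.
COP_Carnot = T_H/ΔT = 361.85/55.70 = 6.496.
η_II = COP_actual/COP_Carnot = 3.417/6.496 = 0.5260.

0.53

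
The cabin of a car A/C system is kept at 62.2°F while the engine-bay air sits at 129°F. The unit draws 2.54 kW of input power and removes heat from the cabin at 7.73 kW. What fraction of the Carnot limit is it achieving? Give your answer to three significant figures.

0.390

COP_actual = Q̇_C/Ẇ = 7.730/2.540 = 3.043.
In absolute terms T_C = 289.93 K and T_H = 327.04 K, so ΔT = 37.11 K.
COP_Carnot = T_C/ΔT = 289.93/37.11 = 7.812.
η_II = COP_actual/COP_Carnot = 3.043/7.812 = 0.3895.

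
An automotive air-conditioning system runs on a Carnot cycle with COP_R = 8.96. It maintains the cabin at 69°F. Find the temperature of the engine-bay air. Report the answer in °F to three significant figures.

COP_R = T_C/(T_H − T_C) gives T_H − T_C = T_C/COP.
With T_C = 293.71 K, T_H = 293.71 × (1 + 1/8.96) = 326.49 K.
Converting, 326.49 K = 128.00°F.

128 °F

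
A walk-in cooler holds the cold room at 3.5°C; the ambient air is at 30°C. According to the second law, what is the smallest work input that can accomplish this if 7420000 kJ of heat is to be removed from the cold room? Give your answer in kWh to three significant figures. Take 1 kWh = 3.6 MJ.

197 kWh

In absolute terms T_C = 276.65 K and T_H = 303.15 K, so ΔT = 26.50 K.
The reversible limit is COP_R = T_C/ΔT = 10.44, so W_min = Q_C/COP = Q_C·ΔT/T_C.
W_min = 7420000 × 26.50/276.65 = 710800 kJ = 197.4 kWh.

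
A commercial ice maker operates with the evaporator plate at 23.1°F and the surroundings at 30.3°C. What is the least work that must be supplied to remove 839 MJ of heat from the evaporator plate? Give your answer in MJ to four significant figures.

110.3 MJ

In absolute terms T_C = 268.21 K and T_H = 303.45 K, so ΔT = 35.24 K.
The reversible limit is COP_R = T_C/ΔT = 7.610, so W_min = Q_C/COP = Q_C·ΔT/T_C.
W_min = 839.0 × 35.24/268.21 = 110.3 MJ.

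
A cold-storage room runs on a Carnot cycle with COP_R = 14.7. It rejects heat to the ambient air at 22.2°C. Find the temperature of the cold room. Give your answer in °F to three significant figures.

For a Carnot refrigerator COP_R = T_C/(T_H − T_C), so T_C = COP·T_H/(1 + COP).
With T_H = 295.35 K, T_C = 14.7 × 295.35/15.70 = 276.54 K.
Converting, 276.54 K = 38.10°F.

38.1 °F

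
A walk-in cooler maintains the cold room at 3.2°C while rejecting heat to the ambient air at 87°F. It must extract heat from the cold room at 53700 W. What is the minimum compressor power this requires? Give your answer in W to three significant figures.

5320 W

In absolute terms T_C = 276.35 K and T_H = 303.71 K, so ΔT = 27.36 K.
COP_Carnot = T_C/ΔT = 276.35/27.36 = 10.10.
Ẇ_min = Q̇/COP_Carnot = 53700/10.10 = 5316 W.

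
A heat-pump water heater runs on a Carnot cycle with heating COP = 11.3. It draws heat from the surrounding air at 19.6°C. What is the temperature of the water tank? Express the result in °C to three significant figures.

COP_HP = T_H/(T_H − T_C) rearranges to T_H = COP·T_C/(COP − 1).
With T_C = 292.75 K, T_H = 11.3 × 292.75/10.30 = 321.17 K.
Converting, 321.17 K = 48.02°C.

48.0 °C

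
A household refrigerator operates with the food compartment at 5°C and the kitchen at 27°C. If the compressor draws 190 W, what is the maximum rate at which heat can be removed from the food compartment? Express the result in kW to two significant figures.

2.4 kW

In absolute terms T_C = 278.15 K and T_H = 300.15 K, so ΔT = 22.00 K.
COP_Carnot = T_C/ΔT = 278.15/22.00 = 12.64.
Q̇_max = COP_Carnot × Ẇ = 12.64 × 190.0 W = 2402 W = 2.402 kW.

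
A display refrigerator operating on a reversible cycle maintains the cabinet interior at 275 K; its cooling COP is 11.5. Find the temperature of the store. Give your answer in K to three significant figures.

COP_R = T_C/(T_H − T_C) gives T_H − T_C = T_C/COP.
With T_C = 275.00 K, T_H = 275.00 × (1 + 1/11.5) = 298.91 K.

299 K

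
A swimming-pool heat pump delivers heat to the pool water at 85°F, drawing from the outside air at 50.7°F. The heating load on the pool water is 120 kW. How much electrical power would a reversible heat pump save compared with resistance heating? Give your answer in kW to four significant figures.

In absolute terms T_C = 283.54 K and T_H = 302.59 K, so ΔT = 19.06 K.
COP_Carnot = T_H/ΔT = 302.59/19.06 = 15.88.
Resistance heating needs Ẇ_res = Q̇_H = 120.0 kW; the reversible heat pump needs only Ẇ_hp = Q̇_H/COP = 7.557 kW.
Saving = 120.0 − 7.557 = 112.4 kW.

112.4 kW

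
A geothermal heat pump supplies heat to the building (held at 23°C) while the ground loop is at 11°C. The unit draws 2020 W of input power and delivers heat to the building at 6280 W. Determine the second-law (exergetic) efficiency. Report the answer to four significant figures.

0.1260

COP_actual = Q̇_H/Ẇ = 6280/2020 = 3.109.
In absolute terms T_C = 284.15 K and T_H = 296.15 K, so ΔT = 12.00 K.
COP_Carnot = T_H/ΔT = 296.15/12.00 = 24.68.
η_II = COP_actual/COP_Carnot = 3.109/24.68 = 0.1260.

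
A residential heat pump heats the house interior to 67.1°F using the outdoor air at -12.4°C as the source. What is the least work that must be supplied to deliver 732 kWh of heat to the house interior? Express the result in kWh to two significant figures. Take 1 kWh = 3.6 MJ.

In absolute terms T_C = 260.75 K and T_H = 292.65 K, so ΔT = 31.90 K.
The reversible limit is COP_HP = T_H/ΔT = 9.174, so W_min = Q_H/COP = Q_H·ΔT/T_H.
W_min = 732.0 × 31.90/292.65 = 79.79 kWh.

80 kWh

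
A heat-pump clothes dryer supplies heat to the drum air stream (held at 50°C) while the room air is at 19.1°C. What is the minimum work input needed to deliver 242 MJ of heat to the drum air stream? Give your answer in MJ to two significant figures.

23 MJ

In absolute terms T_C = 292.25 K and T_H = 323.15 K, so ΔT = 30.90 K.
The reversible limit is COP_HP = T_H/ΔT = 10.46, so W_min = Q_H/COP = Q_H·ΔT/T_H.
W_min = 242.0 × 30.90/323.15 = 23.14 MJ.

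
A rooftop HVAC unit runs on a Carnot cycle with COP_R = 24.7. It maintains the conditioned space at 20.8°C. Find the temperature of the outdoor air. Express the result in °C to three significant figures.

COP_R = T_C/(T_H − T_C) gives T_H − T_C = T_C/COP.
With T_C = 293.95 K, T_H = 293.95 × (1 + 1/24.7) = 305.85 K.
Converting, 305.85 K = 32.70°C.

32.7 °C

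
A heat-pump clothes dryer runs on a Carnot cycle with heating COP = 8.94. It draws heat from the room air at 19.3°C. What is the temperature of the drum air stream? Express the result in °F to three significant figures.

COP_HP = T_H/(T_H − T_C) rearranges to T_H = COP·T_C/(COP − 1).
With T_C = 292.45 K, T_H = 8.94 × 292.45/7.940 = 329.28 K.
Converting, 329.28 K = 133.04°F.

133 °F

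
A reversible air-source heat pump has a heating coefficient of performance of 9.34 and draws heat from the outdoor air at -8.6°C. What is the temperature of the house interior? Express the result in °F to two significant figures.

74 °F

COP_HP = T_H/(T_H − T_C) rearranges to T_H = COP·T_C/(COP − 1).
With T_C = 264.55 K, T_H = 9.34 × 264.55/8.340 = 296.27 K.
Converting, 296.27 K = 73.62°F.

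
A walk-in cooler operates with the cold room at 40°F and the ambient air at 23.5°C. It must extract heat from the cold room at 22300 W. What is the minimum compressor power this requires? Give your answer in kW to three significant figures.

1.53 kW

In absolute terms T_C = 277.59 K and T_H = 296.65 K, so ΔT = 19.06 K.
COP_Carnot = T_C/ΔT = 277.59/19.06 = 14.57.
Ẇ_min = Q̇/COP_Carnot = 22300/14.57 = 1531 W = 1.531 kW.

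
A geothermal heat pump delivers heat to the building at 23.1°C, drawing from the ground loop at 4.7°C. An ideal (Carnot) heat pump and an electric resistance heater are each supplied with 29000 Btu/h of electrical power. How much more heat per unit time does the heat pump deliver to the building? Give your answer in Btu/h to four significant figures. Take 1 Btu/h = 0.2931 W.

In absolute terms T_C = 277.85 K and T_H = 296.25 K, so ΔT = 18.40 K.
COP_Carnot = T_H/ΔT = 296.25/18.40 = 16.10.
The heat pump delivers Q̇_H = COP × Ẇ = 466900 Btu/h; the resistance heater delivers Ẇ = 29000 Btu/h.
Extra = (COP − 1)·Ẇ = 437900 Btu/h.

437900 Btu/h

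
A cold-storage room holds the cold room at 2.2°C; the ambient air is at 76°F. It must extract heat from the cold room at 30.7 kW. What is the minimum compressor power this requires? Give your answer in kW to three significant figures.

2.48 kW

In absolute terms T_C = 275.35 K and T_H = 297.59 K, so ΔT = 22.24 K.
COP_Carnot = T_C/ΔT = 275.35/22.24 = 12.38.
Ẇ_min = Q̇/COP_Carnot = 30.70/12.38 = 2.480 kW.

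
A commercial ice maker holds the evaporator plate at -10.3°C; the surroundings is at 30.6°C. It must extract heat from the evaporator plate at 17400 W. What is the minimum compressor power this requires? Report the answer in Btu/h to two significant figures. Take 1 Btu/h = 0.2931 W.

In absolute terms T_C = 262.85 K and T_H = 303.75 K, so ΔT = 40.90 K.
COP_Carnot = T_C/ΔT = 262.85/40.90 = 6.427.
Ẇ_min = Q̇/COP_Carnot = 17400/6.427 = 2707 W = 9237 Btu/h.

9200 Btu/h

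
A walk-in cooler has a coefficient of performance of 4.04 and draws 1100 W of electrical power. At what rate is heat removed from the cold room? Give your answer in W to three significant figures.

Q̇_C = COP × Ẇ = 4.04 × 1100 = 4444 W.

4440 W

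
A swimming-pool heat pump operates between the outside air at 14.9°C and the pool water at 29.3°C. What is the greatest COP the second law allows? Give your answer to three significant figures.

21.0

In absolute terms T_C = 288.05 K and T_H = 302.45 K, so ΔT = 14.40 K.
For a reversible cycle, COP_Carnot = T_H/ΔT = 302.45/14.40 = 21.00.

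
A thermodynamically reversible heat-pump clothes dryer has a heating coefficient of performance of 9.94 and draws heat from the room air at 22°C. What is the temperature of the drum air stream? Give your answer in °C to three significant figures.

COP_HP = T_H/(T_H − T_C) rearranges to T_H = COP·T_C/(COP − 1).
With T_C = 295.15 K, T_H = 9.94 × 295.15/8.940 = 328.16 K.
Converting, 328.16 K = 55.01°C.

55.0 °C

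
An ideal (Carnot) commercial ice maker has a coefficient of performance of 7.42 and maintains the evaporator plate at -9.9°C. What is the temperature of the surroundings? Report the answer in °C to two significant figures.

26 °C

COP_R = T_C/(T_H − T_C) gives T_H − T_C = T_C/COP.
With T_C = 263.25 K, T_H = 263.25 × (1 + 1/7.42) = 298.73 K.
Converting, 298.73 K = 25.58°C.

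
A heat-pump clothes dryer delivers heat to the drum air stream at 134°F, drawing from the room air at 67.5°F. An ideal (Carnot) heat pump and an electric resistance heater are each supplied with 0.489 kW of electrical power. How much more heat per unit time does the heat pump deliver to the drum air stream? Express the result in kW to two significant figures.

3.9 kW

In absolute terms T_C = 292.87 K and T_H = 329.82 K, so ΔT = 36.94 K.
COP_Carnot = T_H/ΔT = 329.82/36.94 = 8.927.
The heat pump delivers Q̇_H = COP × Ẇ = 4.365 kW; the resistance heater delivers Ẇ = 0.4890 kW.
Extra = (COP − 1)·Ẇ = 3.876 kW.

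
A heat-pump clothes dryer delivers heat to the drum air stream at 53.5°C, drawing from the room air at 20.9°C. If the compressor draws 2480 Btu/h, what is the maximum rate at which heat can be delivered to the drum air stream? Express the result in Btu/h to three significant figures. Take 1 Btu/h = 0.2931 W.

In absolute terms T_C = 294.05 K and T_H = 326.65 K, so ΔT = 32.60 K.
COP_Carnot = T_H/ΔT = 326.65/32.60 = 10.02.
Q̇_max = COP_Carnot × Ẇ = 10.02 × 2480 Btu/h = 24850 Btu/h.

24800 Btu/h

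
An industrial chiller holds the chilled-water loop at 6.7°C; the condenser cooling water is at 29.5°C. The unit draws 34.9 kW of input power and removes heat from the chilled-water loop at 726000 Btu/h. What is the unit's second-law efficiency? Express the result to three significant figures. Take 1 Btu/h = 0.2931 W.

0.497

Converting, Q̇_C = 726000 Btu/h = 212.8 kW, so COP_actual = Q̇_C/Ẇ = 212.8/34.90 = 6.097.
In absolute terms T_C = 279.85 K and T_H = 302.65 K, so ΔT = 22.80 K.
COP_Carnot = T_C/ΔT = 279.85/22.80 = 12.27.
η_II = COP_actual/COP_Carnot = 6.097/12.27 = 0.4967.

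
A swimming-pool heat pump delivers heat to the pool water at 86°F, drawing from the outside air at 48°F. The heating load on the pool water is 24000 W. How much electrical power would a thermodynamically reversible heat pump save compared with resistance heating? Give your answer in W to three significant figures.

22300 W

In absolute terms T_C = 282.04 K and T_H = 303.15 K, so ΔT = 21.11 K.
COP_Carnot = T_H/ΔT = 303.15/21.11 = 14.36.
Resistance heating needs Ẇ_res = Q̇_H = 24000 W; the reversible heat pump needs only Ẇ_hp = Q̇_H/COP = 1671 W.
Saving = 24000 − 1671 = 22330 W.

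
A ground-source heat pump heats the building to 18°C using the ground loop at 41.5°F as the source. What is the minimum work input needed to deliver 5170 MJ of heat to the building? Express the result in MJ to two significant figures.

230 MJ

In absolute terms T_C = 278.43 K and T_H = 291.15 K, so ΔT = 12.72 K.
The reversible limit is COP_HP = T_H/ΔT = 22.89, so W_min = Q_H/COP = Q_H·ΔT/T_H.
W_min = 5170 × 12.72/291.15 = 225.9 MJ.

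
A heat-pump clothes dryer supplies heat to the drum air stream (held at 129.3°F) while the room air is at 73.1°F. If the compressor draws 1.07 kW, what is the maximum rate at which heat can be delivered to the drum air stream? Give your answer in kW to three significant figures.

In absolute terms T_C = 295.98 K and T_H = 327.21 K, so ΔT = 31.22 K.
COP_Carnot = T_H/ΔT = 327.21/31.22 = 10.48.
Q̇_max = COP_Carnot × Ẇ = 10.48 × 1.070 kW = 11.21 kW.

11.2 kW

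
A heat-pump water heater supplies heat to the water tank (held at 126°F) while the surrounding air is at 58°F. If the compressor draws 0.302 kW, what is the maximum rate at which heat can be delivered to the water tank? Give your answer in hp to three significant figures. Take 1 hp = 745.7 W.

In absolute terms T_C = 287.59 K and T_H = 325.37 K, so ΔT = 37.78 K.
COP_Carnot = T_H/ΔT = 325.37/37.78 = 8.613.
Q̇_max = COP_Carnot × Ẇ = 8.613 × 0.3020 kW = 2.601 kW = 3.488 hp.

3.49 hp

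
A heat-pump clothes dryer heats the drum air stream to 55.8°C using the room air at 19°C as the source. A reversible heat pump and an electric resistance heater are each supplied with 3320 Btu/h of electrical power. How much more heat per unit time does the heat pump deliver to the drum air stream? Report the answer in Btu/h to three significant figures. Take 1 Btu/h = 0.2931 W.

In absolute terms T_C = 292.15 K and T_H = 328.95 K, so ΔT = 36.80 K.
COP_Carnot = T_H/ΔT = 328.95/36.80 = 8.939.
The heat pump delivers Q̇_H = COP × Ẇ = 29680 Btu/h; the resistance heater delivers Ẇ = 3320 Btu/h.
Extra = (COP − 1)·Ẇ = 26360 Btu/h.

26400 Btu/h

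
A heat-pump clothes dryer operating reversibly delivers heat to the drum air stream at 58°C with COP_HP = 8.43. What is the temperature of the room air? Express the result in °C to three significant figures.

18.7 °C

COP_HP = T_H/(T_H − T_C) gives T_H − T_C = T_H/COP.
With T_H = 331.15 K, T_C = 331.15 × (1 − 1/8.43) = 291.87 K.
Converting, 291.87 K = 18.72°C.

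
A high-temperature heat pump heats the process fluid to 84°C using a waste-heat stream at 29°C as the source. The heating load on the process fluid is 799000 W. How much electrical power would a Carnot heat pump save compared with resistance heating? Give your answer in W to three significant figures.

676000 W

In absolute terms T_C = 302.15 K and T_H = 357.15 K, so ΔT = 55.00 K.
COP_Carnot = T_H/ΔT = 357.15/55.00 = 6.494.
Resistance heating needs Ẇ_res = Q̇_H = 799000 W; the reversible heat pump needs only Ẇ_hp = Q̇_H/COP = 123000 W.
Saving = 799000 − 123000 = 676000 W.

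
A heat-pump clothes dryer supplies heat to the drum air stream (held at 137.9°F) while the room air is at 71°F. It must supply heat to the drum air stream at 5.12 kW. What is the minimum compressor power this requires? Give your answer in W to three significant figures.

In absolute terms T_C = 294.82 K and T_H = 331.98 K, so ΔT = 37.17 K.
COP_Carnot = T_H/ΔT = 331.98/37.17 = 8.932.
Ẇ_min = Q̇/COP_Carnot = 5.120/8.932 = 0.5732 kW = 573.2 W.

573 W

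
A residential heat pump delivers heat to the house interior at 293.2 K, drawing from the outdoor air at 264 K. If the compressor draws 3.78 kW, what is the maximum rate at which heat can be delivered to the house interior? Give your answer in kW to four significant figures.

The reservoir spacing is ΔT = 293.2 − 264 = 29.20 K.
COP_Carnot = T_H/ΔT = 293.20/29.20 = 10.04.
Q̇_max = COP_Carnot × Ẇ = 10.04 × 3.780 kW = 37.96 kW.

37.96 kW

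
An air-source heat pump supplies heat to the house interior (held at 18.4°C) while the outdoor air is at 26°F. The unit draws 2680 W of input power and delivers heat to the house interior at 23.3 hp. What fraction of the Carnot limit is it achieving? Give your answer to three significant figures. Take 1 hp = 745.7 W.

0.483

Converting, Q̇_H = 23.30 hp = 17370 W, so COP_actual = Q̇_H/Ẇ = 17370/2680 = 6.483.
In absolute terms T_C = 269.82 K and T_H = 291.55 K, so ΔT = 21.73 K.
COP_Carnot = T_H/ΔT = 291.55/21.73 = 13.41.
η_II = COP_actual/COP_Carnot = 6.483/13.41 = 0.4833.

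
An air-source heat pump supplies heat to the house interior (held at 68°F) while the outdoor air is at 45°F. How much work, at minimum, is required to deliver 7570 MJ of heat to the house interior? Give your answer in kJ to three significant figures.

330000 kJ

In absolute terms T_C = 280.37 K and T_H = 293.15 K, so ΔT = 12.78 K.
The reversible limit is COP_HP = T_H/ΔT = 22.94, so W_min = Q_H/COP = Q_H·ΔT/T_H.
W_min = 7570 × 12.78/293.15 = 330.0 MJ = 330000 kJ.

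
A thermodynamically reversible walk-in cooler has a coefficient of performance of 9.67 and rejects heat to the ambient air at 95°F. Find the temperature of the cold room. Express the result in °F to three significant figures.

43.0 °F

For a Carnot refrigerator COP_R = T_C/(T_H − T_C), so T_C = COP·T_H/(1 + COP).
With T_H = 308.15 K, T_C = 9.67 × 308.15/10.67 = 279.27 K.
Converting, 279.27 K = 43.02°F.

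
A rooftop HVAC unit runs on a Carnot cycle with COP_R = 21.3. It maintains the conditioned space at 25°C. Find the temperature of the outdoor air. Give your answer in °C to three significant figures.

39.0 °C

COP_R = T_C/(T_H − T_C) gives T_H − T_C = T_C/COP.
With T_C = 298.15 K, T_H = 298.15 × (1 + 1/21.3) = 312.15 K.
Converting, 312.15 K = 39.00°C.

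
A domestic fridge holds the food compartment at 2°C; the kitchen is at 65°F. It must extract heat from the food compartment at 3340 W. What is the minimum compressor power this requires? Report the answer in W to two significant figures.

In absolute terms T_C = 275.15 K and T_H = 291.48 K, so ΔT = 16.33 K.
COP_Carnot = T_C/ΔT = 275.15/16.33 = 16.85.
Ẇ_min = Q̇/COP_Carnot = 3340/16.85 = 198.3 W.

200 W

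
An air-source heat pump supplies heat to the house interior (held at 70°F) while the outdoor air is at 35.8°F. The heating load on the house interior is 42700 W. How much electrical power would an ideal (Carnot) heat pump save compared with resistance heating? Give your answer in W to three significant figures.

39900 W

In absolute terms T_C = 275.26 K and T_H = 294.26 K, so ΔT = 19.00 K.
COP_Carnot = T_H/ΔT = 294.26/19.00 = 15.49.
Resistance heating needs Ẇ_res = Q̇_H = 42700 W; the reversible heat pump needs only Ẇ_hp = Q̇_H/COP = 2757 W.
Saving = 42700 − 2757 = 39940 W.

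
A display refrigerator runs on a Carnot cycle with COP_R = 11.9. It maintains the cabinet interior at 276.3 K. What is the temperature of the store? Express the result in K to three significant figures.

300 K

COP_R = T_C/(T_H − T_C) gives T_H − T_C = T_C/COP.
With T_C = 276.30 K, T_H = 276.30 × (1 + 1/11.9) = 299.52 K.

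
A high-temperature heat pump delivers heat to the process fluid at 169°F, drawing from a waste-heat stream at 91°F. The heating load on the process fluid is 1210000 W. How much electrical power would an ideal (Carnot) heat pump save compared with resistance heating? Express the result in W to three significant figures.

In absolute terms T_C = 305.93 K and T_H = 349.26 K, so ΔT = 43.33 K.
COP_Carnot = T_H/ΔT = 349.26/43.33 = 8.060.
Resistance heating needs Ẇ_res = Q̇_H = 1210000 W; the reversible heat pump needs only Ẇ_hp = Q̇_H/COP = 150100 W.
Saving = 1210000 − 150100 = 1060000 W.

1060000 W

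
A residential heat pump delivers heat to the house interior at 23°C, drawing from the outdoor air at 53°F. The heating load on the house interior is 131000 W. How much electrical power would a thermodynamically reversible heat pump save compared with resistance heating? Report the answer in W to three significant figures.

In absolute terms T_C = 284.82 K and T_H = 296.15 K, so ΔT = 11.33 K.
COP_Carnot = T_H/ΔT = 296.15/11.33 = 26.13.
Resistance heating needs Ẇ_res = Q̇_H = 131000 W; the reversible heat pump needs only Ẇ_hp = Q̇_H/COP = 5013 W.
Saving = 131000 − 5013 = 126000 W.

126000 W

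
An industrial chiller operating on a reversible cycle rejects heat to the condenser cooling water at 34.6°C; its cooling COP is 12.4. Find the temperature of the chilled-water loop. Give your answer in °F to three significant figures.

52.9 °F

For a Carnot refrigerator COP_R = T_C/(T_H − T_C), so T_C = COP·T_H/(1 + COP).
With T_H = 307.75 K, T_C = 12.4 × 307.75/13.40 = 284.78 K.
Converting, 284.78 K = 52.94°F.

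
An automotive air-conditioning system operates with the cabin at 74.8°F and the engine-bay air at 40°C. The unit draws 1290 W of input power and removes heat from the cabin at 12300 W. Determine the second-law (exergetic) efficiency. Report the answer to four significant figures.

COP_actual = Q̇_C/Ẇ = 12300/1290 = 9.535.
In absolute terms T_C = 296.93 K and T_H = 313.15 K, so ΔT = 16.22 K.
COP_Carnot = T_C/ΔT = 296.93/16.22 = 18.30.
η_II = COP_actual/COP_Carnot = 9.535/18.30 = 0.5209.

0.5209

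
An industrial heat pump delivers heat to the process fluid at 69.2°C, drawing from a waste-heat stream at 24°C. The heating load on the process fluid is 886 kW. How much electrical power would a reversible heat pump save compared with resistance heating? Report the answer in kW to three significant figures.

769 kW

In absolute terms T_C = 297.15 K and T_H = 342.35 K, so ΔT = 45.20 K.
COP_Carnot = T_H/ΔT = 342.35/45.20 = 7.574.
Resistance heating needs Ẇ_res = Q̇_H = 886.0 kW; the reversible heat pump needs only Ẇ_hp = Q̇_H/COP = 117.0 kW.
Saving = 886.0 − 117.0 = 769.0 kW.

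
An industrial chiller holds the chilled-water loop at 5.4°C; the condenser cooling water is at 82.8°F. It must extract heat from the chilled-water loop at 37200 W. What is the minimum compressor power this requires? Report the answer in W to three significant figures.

In absolute terms T_C = 278.55 K and T_H = 301.37 K, so ΔT = 22.82 K.
COP_Carnot = T_C/ΔT = 278.55/22.82 = 12.21.
Ẇ_min = Q̇/COP_Carnot = 37200/12.21 = 3048 W.

3050 W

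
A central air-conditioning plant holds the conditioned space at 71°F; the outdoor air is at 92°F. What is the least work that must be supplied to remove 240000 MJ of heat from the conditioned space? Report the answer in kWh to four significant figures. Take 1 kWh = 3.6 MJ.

In absolute terms T_C = 294.82 K and T_H = 306.48 K, so ΔT = 11.67 K.
The reversible limit is COP_R = T_C/ΔT = 25.27, so W_min = Q_C/COP = Q_C·ΔT/T_C.
W_min = 240000 × 11.67/294.82 = 9497 MJ = 2638 kWh.

2638 kWh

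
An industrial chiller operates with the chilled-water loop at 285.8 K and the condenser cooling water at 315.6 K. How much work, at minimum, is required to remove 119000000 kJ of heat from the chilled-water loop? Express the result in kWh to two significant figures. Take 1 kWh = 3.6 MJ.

3400 kWh

The reservoir spacing is ΔT = 315.6 − 285.8 = 29.80 K.
The reversible limit is COP_R = T_C/ΔT = 9.591, so W_min = Q_C/COP = Q_C·ΔT/T_C.
W_min = 119000000 × 29.80/285.80 = 12410000 kJ = 3447 kWh.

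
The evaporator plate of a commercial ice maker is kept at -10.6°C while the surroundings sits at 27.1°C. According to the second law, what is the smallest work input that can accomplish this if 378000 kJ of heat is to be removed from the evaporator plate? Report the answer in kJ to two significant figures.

In absolute terms T_C = 262.55 K and T_H = 300.25 K, so ΔT = 37.70 K.
The reversible limit is COP_R = T_C/ΔT = 6.964, so W_min = Q_C/COP = Q_C·ΔT/T_C.
W_min = 378000 × 37.70/262.55 = 54280 kJ.

54000 kJ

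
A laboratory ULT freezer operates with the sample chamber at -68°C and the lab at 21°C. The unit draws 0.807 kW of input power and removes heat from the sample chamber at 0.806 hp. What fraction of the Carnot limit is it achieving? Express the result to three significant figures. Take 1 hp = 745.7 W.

Converting, Q̇_C = 0.8060 hp = 0.6010 kW, so COP_actual = Q̇_C/Ẇ = 0.6010/0.8070 = 0.7448.
In absolute terms T_C = 205.15 K and T_H = 294.15 K, so ΔT = 89.00 K.
COP_Carnot = T_C/ΔT = 205.15/89.00 = 2.305.
η_II = COP_actual/COP_Carnot = 0.7448/2.305 = 0.3231.

0.323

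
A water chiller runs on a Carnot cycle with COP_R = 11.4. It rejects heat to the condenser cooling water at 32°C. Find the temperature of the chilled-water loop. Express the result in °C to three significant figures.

For a Carnot refrigerator COP_R = T_C/(T_H − T_C), so T_C = COP·T_H/(1 + COP).
With T_H = 305.15 K, T_C = 11.4 × 305.15/12.40 = 280.54 K.
Converting, 280.54 K = 7.39°C.

7.39 °C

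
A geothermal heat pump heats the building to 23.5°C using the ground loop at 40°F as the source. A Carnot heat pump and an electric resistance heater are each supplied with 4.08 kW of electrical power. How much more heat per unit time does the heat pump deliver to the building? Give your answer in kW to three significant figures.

59.4 kW

In absolute terms T_C = 277.59 K and T_H = 296.65 K, so ΔT = 19.06 K.
COP_Carnot = T_H/ΔT = 296.65/19.06 = 15.57.
The heat pump delivers Q̇_H = COP × Ẇ = 63.52 kW; the resistance heater delivers Ẇ = 4.080 kW.
Extra = (COP − 1)·Ẇ = 59.44 kW.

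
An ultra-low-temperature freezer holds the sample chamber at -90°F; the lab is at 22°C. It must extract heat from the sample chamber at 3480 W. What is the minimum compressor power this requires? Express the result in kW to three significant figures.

In absolute terms T_C = 205.37 K and T_H = 295.15 K, so ΔT = 89.78 K.
COP_Carnot = T_C/ΔT = 205.37/89.78 = 2.288.
Ẇ_min = Q̇/COP_Carnot = 3480/2.288 = 1521 W = 1.521 kW.

1.52 kW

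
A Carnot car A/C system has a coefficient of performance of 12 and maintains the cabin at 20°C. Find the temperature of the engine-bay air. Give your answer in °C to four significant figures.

COP_R = T_C/(T_H − T_C) gives T_H − T_C = T_C/COP.
With T_C = 293.15 K, T_H = 293.15 × (1 + 1/12) = 317.58 K.
Converting, 317.58 K = 44.43°C.

44.43 °C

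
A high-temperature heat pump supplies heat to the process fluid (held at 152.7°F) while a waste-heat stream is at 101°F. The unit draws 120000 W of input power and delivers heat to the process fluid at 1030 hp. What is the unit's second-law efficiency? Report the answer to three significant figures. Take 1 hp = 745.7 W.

Converting, Q̇_H = 1030 hp = 768100 W, so COP_actual = Q̇_H/Ẇ = 768100/120000 = 6.401.
In absolute terms T_C = 311.48 K and T_H = 340.21 K, so ΔT = 28.72 K.
COP_Carnot = T_H/ΔT = 340.21/28.72 = 11.84.
η_II = COP_actual/COP_Carnot = 6.401/11.84 = 0.5404.

0.540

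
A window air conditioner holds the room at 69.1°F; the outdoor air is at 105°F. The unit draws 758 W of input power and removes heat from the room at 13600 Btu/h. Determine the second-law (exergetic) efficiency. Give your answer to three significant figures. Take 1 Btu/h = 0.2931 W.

Converting, Q̇_C = 13600 Btu/h = 3986 W, so COP_actual = Q̇_C/Ẇ = 3986/758.0 = 5.259.
In absolute terms T_C = 293.76 K and T_H = 313.71 K, so ΔT = 19.94 K.
COP_Carnot = T_C/ΔT = 293.76/19.94 = 14.73.
η_II = COP_actual/COP_Carnot = 5.259/14.73 = 0.3570.

0.357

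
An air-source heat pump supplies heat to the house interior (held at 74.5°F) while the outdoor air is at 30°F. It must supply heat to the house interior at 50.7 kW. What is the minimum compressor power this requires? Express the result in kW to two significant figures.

4.2 kW

In absolute terms T_C = 272.04 K and T_H = 296.76 K, so ΔT = 24.72 K.
COP_Carnot = T_H/ΔT = 296.76/24.72 = 12.00.
Ẇ_min = Q̇/COP_Carnot = 50.70/12.00 = 4.224 kW.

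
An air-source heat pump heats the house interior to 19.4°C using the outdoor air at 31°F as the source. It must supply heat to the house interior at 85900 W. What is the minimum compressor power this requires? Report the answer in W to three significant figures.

In absolute terms T_C = 272.59 K and T_H = 292.55 K, so ΔT = 19.96 K.
COP_Carnot = T_H/ΔT = 292.55/19.96 = 14.66.
Ẇ_min = Q̇/COP_Carnot = 85900/14.66 = 5859 W.

5860 W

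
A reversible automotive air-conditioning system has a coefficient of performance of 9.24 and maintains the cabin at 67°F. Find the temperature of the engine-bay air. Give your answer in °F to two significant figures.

COP_R = T_C/(T_H − T_C) gives T_H − T_C = T_C/COP.
With T_C = 292.59 K, T_H = 292.59 × (1 + 1/9.24) = 324.26 K.
Converting, 324.26 K = 124.00°F.

120 °F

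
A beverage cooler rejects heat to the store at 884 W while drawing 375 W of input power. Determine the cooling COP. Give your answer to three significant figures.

The first law gives Q̇_H = Q̇_C + Ẇ, so the three rates are Q̇_C = 509.0, Q̇_H = 884.0, Ẇ = 375.0 W.
COP_R = Q̇_C/Ẇ = 509.0/375.0 = 1.357.

1.36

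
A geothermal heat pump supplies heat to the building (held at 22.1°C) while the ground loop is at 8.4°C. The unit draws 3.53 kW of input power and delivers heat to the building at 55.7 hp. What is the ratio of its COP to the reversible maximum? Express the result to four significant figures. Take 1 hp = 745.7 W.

0.5460

Converting, Q̇_H = 55.70 hp = 41.54 kW, so COP_actual = Q̇_H/Ẇ = 41.54/3.530 = 11.77.
In absolute terms T_C = 281.55 K and T_H = 295.25 K, so ΔT = 13.70 K.
COP_Carnot = T_H/ΔT = 295.25/13.70 = 21.55.
η_II = COP_actual/COP_Carnot = 11.77/21.55 = 0.5460.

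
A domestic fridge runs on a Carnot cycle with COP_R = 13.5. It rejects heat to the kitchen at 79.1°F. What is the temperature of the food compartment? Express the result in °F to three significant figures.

41.9 °F

For a Carnot refrigerator COP_R = T_C/(T_H − T_C), so T_C = COP·T_H/(1 + COP).
With T_H = 299.32 K, T_C = 13.5 × 299.32/14.50 = 278.67 K.
Converting, 278.67 K = 41.94°F.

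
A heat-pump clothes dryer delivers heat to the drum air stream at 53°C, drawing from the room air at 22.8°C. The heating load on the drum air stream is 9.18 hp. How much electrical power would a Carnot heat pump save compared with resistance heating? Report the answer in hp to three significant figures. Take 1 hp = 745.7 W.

8.33 hp

In absolute terms T_C = 295.95 K and T_H = 326.15 K, so ΔT = 30.20 K.
COP_Carnot = T_H/ΔT = 326.15/30.20 = 10.80.
Resistance heating needs Ẇ_res = Q̇_H = 9.180 hp; the reversible heat pump needs only Ẇ_hp = Q̇_H/COP = 0.8500 hp.
Saving = 9.180 − 0.8500 = 8.330 hp.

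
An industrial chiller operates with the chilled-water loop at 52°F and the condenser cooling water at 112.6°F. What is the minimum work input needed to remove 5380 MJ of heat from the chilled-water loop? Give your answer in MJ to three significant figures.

637 MJ

In absolute terms T_C = 284.26 K and T_H = 317.93 K, so ΔT = 33.67 K.
The reversible limit is COP_R = T_C/ΔT = 8.443, so W_min = Q_C/COP = Q_C·ΔT/T_C.
W_min = 5380 × 33.67/284.26 = 637.2 MJ.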